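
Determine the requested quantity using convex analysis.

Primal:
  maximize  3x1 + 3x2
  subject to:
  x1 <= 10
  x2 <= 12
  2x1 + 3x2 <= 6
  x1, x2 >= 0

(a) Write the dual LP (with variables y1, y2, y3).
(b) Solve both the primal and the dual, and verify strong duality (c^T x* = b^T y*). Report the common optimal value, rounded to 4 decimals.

The standard primal-dual pair for 'max c^T x s.t. A x <= b, x >= 0' is:
  Dual:  min b^T y  s.t.  A^T y >= c,  y >= 0.

So the dual LP is:
  minimize  10y1 + 12y2 + 6y3
  subject to:
    y1 + 2y3 >= 3
    y2 + 3y3 >= 3
    y1, y2, y3 >= 0

Solving the primal: x* = (3, 0).
  primal value c^T x* = 9.
Solving the dual: y* = (0, 0, 1.5).
  dual value b^T y* = 9.
Strong duality: c^T x* = b^T y*. Confirmed.

9


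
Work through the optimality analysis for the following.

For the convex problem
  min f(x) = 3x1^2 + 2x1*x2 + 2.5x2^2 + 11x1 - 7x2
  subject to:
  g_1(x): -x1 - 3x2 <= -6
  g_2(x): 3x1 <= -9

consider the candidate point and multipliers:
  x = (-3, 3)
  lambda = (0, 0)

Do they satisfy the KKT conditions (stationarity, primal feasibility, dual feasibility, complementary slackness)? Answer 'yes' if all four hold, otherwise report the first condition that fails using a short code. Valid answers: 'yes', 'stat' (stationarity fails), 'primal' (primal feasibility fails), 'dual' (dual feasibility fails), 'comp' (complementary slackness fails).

Gradient of f: grad f(x) = Q x + c = (-1, 2)
Constraint values g_i(x) = a_i^T x - b_i:
  g_1((-3, 3)) = 0
  g_2((-3, 3)) = 0
Stationarity residual: grad f(x) + sum_i lambda_i a_i = (-1, 2)
  -> stationarity FAILS
Primal feasibility (all g_i <= 0): OK
Dual feasibility (all lambda_i >= 0): OK
Complementary slackness (lambda_i * g_i(x) = 0 for all i): OK

Verdict: the first failing condition is stationarity -> stat.

stat


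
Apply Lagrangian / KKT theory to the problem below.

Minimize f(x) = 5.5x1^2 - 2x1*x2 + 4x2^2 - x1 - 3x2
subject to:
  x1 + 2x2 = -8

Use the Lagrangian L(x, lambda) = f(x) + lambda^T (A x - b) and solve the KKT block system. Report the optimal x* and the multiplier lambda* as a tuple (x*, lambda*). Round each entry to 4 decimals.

Form the Lagrangian:
  L(x, lambda) = (1/2) x^T Q x + c^T x + lambda^T (A x - b)
Stationarity (grad_x L = 0): Q x + c + A^T lambda = 0.
Primal feasibility: A x = b.

This gives the KKT block system:
  [ Q   A^T ] [ x     ]   [-c ]
  [ A    0  ] [ lambda ] = [ b ]

Solving the linear system:
  x*      = (-1.6333, -3.1833)
  lambda* = (12.6)
  f(x*)   = 55.9917

x* = (-1.6333, -3.1833), lambda* = (12.6)


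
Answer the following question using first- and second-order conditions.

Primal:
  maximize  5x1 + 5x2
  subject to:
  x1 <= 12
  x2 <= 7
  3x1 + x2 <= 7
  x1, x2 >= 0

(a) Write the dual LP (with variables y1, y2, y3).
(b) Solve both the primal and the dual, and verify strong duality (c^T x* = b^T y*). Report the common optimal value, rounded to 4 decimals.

The standard primal-dual pair for 'max c^T x s.t. A x <= b, x >= 0' is:
  Dual:  min b^T y  s.t.  A^T y >= c,  y >= 0.

So the dual LP is:
  minimize  12y1 + 7y2 + 7y3
  subject to:
    y1 + 3y3 >= 5
    y2 + y3 >= 5
    y1, y2, y3 >= 0

Solving the primal: x* = (0, 7).
  primal value c^T x* = 35.
Solving the dual: y* = (0, 3.3333, 1.6667).
  dual value b^T y* = 35.
Strong duality: c^T x* = b^T y*. Confirmed.

35


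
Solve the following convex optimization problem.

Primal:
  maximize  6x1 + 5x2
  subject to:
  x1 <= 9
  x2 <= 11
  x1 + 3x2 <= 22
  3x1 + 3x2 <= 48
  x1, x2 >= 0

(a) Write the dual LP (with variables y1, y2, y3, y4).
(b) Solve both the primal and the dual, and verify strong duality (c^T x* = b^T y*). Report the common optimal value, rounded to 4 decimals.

The standard primal-dual pair for 'max c^T x s.t. A x <= b, x >= 0' is:
  Dual:  min b^T y  s.t.  A^T y >= c,  y >= 0.

So the dual LP is:
  minimize  9y1 + 11y2 + 22y3 + 48y4
  subject to:
    y1 + y3 + 3y4 >= 6
    y2 + 3y3 + 3y4 >= 5
    y1, y2, y3, y4 >= 0

Solving the primal: x* = (9, 4.3333).
  primal value c^T x* = 75.6667.
Solving the dual: y* = (4.3333, 0, 1.6667, 0).
  dual value b^T y* = 75.6667.
Strong duality: c^T x* = b^T y*. Confirmed.

75.6667


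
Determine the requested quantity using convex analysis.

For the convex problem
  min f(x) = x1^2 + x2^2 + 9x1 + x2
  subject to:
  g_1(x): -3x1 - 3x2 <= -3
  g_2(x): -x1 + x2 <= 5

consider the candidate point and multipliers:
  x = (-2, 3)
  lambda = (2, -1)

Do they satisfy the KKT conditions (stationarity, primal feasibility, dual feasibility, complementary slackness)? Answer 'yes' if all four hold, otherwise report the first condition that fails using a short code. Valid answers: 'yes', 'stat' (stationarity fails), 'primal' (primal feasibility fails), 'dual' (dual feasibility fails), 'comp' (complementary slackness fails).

Gradient of f: grad f(x) = Q x + c = (5, 7)
Constraint values g_i(x) = a_i^T x - b_i:
  g_1((-2, 3)) = 0
  g_2((-2, 3)) = 0
Stationarity residual: grad f(x) + sum_i lambda_i a_i = (0, 0)
  -> stationarity OK
Primal feasibility (all g_i <= 0): OK
Dual feasibility (all lambda_i >= 0): FAILS
Complementary slackness (lambda_i * g_i(x) = 0 for all i): OK

Verdict: the first failing condition is dual_feasibility -> dual.

dual


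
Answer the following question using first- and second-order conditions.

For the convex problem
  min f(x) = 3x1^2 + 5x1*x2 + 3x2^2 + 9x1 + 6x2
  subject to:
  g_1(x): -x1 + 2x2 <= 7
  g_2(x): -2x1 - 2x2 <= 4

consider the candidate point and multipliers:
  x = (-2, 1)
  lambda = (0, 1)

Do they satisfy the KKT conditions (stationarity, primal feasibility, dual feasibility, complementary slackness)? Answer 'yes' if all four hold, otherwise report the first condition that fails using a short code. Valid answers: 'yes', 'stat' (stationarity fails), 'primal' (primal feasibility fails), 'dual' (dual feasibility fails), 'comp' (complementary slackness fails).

Gradient of f: grad f(x) = Q x + c = (2, 2)
Constraint values g_i(x) = a_i^T x - b_i:
  g_1((-2, 1)) = -3
  g_2((-2, 1)) = -2
Stationarity residual: grad f(x) + sum_i lambda_i a_i = (0, 0)
  -> stationarity OK
Primal feasibility (all g_i <= 0): OK
Dual feasibility (all lambda_i >= 0): OK
Complementary slackness (lambda_i * g_i(x) = 0 for all i): FAILS

Verdict: the first failing condition is complementary_slackness -> comp.

comp


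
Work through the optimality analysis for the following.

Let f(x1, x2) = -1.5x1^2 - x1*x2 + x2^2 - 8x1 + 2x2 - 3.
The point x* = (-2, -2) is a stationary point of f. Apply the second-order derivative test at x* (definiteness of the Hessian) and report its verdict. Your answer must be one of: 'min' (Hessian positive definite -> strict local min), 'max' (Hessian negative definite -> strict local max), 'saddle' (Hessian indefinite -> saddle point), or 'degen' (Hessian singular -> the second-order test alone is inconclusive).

Compute the Hessian H = grad^2 f:
  H = [[-3, -1], [-1, 2]]
Verify stationarity: grad f(x*) = H x* + g = (0, 0).
Eigenvalues of H: -3.1926, 2.1926.
Eigenvalues have mixed signs, so H is indefinite -> x* is a saddle point.

saddle


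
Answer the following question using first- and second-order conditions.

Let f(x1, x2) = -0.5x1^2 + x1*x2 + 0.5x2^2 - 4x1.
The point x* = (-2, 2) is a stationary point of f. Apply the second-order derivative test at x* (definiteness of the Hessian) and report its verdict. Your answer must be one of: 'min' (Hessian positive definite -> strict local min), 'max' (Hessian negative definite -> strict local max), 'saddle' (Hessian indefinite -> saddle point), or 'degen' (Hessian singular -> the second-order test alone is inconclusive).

Compute the Hessian H = grad^2 f:
  H = [[-1, 1], [1, 1]]
Verify stationarity: grad f(x*) = H x* + g = (0, 0).
Eigenvalues of H: -1.4142, 1.4142.
Eigenvalues have mixed signs, so H is indefinite -> x* is a saddle point.

saddle


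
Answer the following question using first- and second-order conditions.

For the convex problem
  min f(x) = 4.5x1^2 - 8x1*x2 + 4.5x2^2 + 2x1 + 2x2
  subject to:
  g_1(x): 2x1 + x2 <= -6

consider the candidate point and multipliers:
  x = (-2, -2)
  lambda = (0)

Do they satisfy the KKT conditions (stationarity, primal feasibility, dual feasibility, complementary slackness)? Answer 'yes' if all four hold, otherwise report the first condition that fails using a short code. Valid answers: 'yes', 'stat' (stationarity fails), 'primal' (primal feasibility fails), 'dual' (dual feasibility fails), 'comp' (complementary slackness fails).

Gradient of f: grad f(x) = Q x + c = (0, 0)
Constraint values g_i(x) = a_i^T x - b_i:
  g_1((-2, -2)) = 0
Stationarity residual: grad f(x) + sum_i lambda_i a_i = (0, 0)
  -> stationarity OK
Primal feasibility (all g_i <= 0): OK
Dual feasibility (all lambda_i >= 0): OK
Complementary slackness (lambda_i * g_i(x) = 0 for all i): OK

Verdict: yes, KKT holds.

yes


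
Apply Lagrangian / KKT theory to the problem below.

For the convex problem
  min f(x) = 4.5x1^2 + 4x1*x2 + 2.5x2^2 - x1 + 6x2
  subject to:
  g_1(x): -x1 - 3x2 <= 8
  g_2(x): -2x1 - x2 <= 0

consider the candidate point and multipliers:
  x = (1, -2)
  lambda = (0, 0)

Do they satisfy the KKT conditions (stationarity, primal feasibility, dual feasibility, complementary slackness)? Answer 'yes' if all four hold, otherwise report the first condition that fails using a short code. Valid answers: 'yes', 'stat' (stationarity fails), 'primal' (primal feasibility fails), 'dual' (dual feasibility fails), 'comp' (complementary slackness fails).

Gradient of f: grad f(x) = Q x + c = (0, 0)
Constraint values g_i(x) = a_i^T x - b_i:
  g_1((1, -2)) = -3
  g_2((1, -2)) = 0
Stationarity residual: grad f(x) + sum_i lambda_i a_i = (0, 0)
  -> stationarity OK
Primal feasibility (all g_i <= 0): OK
Dual feasibility (all lambda_i >= 0): OK
Complementary slackness (lambda_i * g_i(x) = 0 for all i): OK

Verdict: yes, KKT holds.

yes


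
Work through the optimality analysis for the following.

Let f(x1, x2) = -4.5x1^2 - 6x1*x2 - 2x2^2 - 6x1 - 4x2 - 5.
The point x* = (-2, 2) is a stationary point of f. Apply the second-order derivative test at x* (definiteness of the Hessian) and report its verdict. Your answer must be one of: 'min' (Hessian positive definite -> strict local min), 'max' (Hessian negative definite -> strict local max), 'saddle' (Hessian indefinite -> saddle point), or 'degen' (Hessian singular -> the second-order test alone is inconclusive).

Compute the Hessian H = grad^2 f:
  H = [[-9, -6], [-6, -4]]
Verify stationarity: grad f(x*) = H x* + g = (0, 0).
Eigenvalues of H: -13, 0.
H has a zero eigenvalue (singular; negative semidefinite but not definite), so H is neither positive definite, negative definite, nor indefinite. The second-order test alone is inconclusive -> degen.
(Indeed, f is constant along the null direction of H through x*, so x* is not a strict local extremum.)

degen


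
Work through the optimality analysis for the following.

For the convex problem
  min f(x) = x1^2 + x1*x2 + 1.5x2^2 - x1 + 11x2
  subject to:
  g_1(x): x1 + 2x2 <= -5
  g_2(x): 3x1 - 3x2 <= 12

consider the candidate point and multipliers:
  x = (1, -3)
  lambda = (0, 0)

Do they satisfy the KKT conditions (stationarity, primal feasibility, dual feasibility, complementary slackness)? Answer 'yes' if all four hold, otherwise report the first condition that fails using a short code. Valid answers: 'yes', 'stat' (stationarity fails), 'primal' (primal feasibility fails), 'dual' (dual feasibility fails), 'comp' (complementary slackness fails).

Gradient of f: grad f(x) = Q x + c = (-2, 3)
Constraint values g_i(x) = a_i^T x - b_i:
  g_1((1, -3)) = 0
  g_2((1, -3)) = 0
Stationarity residual: grad f(x) + sum_i lambda_i a_i = (-2, 3)
  -> stationarity FAILS
Primal feasibility (all g_i <= 0): OK
Dual feasibility (all lambda_i >= 0): OK
Complementary slackness (lambda_i * g_i(x) = 0 for all i): OK

Verdict: the first failing condition is stationarity -> stat.

stat


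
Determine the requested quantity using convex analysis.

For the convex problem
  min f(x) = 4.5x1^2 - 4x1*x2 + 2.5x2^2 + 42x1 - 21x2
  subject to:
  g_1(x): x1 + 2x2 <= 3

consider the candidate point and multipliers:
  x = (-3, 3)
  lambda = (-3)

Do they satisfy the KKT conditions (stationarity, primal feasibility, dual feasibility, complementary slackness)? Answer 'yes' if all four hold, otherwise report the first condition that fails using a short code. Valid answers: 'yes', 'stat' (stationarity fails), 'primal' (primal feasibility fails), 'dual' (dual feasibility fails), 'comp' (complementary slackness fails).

Gradient of f: grad f(x) = Q x + c = (3, 6)
Constraint values g_i(x) = a_i^T x - b_i:
  g_1((-3, 3)) = 0
Stationarity residual: grad f(x) + sum_i lambda_i a_i = (0, 0)
  -> stationarity OK
Primal feasibility (all g_i <= 0): OK
Dual feasibility (all lambda_i >= 0): FAILS
Complementary slackness (lambda_i * g_i(x) = 0 for all i): OK

Verdict: the first failing condition is dual_feasibility -> dual.

dual


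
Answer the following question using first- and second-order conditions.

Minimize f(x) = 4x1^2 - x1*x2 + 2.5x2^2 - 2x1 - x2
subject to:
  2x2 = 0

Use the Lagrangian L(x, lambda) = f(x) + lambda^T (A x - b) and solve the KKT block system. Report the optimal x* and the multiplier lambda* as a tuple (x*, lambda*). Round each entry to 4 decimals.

Form the Lagrangian:
  L(x, lambda) = (1/2) x^T Q x + c^T x + lambda^T (A x - b)
Stationarity (grad_x L = 0): Q x + c + A^T lambda = 0.
Primal feasibility: A x = b.

This gives the KKT block system:
  [ Q   A^T ] [ x     ]   [-c ]
  [ A    0  ] [ lambda ] = [ b ]

Solving the linear system:
  x*      = (0.25, 0)
  lambda* = (0.625)
  f(x*)   = -0.25

x* = (0.25, 0), lambda* = (0.625)


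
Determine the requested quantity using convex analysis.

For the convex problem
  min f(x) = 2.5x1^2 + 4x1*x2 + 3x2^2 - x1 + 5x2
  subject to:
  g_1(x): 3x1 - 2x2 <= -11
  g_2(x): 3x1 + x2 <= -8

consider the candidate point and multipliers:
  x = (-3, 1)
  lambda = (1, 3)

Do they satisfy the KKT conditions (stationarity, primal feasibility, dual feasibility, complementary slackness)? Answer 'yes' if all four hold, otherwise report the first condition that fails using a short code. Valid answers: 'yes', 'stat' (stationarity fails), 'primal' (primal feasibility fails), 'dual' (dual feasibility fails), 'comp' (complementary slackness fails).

Gradient of f: grad f(x) = Q x + c = (-12, -1)
Constraint values g_i(x) = a_i^T x - b_i:
  g_1((-3, 1)) = 0
  g_2((-3, 1)) = 0
Stationarity residual: grad f(x) + sum_i lambda_i a_i = (0, 0)
  -> stationarity OK
Primal feasibility (all g_i <= 0): OK
Dual feasibility (all lambda_i >= 0): OK
Complementary slackness (lambda_i * g_i(x) = 0 for all i): OK

Verdict: yes, KKT holds.

yes


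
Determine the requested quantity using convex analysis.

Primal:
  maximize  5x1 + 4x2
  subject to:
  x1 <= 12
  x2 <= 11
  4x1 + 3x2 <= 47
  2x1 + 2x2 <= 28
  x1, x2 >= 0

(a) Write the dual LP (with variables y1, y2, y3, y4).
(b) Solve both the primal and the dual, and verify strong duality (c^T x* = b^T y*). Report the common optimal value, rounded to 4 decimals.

The standard primal-dual pair for 'max c^T x s.t. A x <= b, x >= 0' is:
  Dual:  min b^T y  s.t.  A^T y >= c,  y >= 0.

So the dual LP is:
  minimize  12y1 + 11y2 + 47y3 + 28y4
  subject to:
    y1 + 4y3 + 2y4 >= 5
    y2 + 3y3 + 2y4 >= 4
    y1, y2, y3, y4 >= 0

Solving the primal: x* = (5, 9).
  primal value c^T x* = 61.
Solving the dual: y* = (0, 0, 1, 0.5).
  dual value b^T y* = 61.
Strong duality: c^T x* = b^T y*. Confirmed.

61


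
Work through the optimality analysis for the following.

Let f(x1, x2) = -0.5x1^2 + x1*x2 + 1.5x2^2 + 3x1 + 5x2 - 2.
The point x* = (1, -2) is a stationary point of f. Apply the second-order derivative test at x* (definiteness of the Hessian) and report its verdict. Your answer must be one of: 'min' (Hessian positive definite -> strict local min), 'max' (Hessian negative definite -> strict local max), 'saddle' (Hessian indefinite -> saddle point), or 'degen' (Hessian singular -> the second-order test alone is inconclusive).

Compute the Hessian H = grad^2 f:
  H = [[-1, 1], [1, 3]]
Verify stationarity: grad f(x*) = H x* + g = (0, 0).
Eigenvalues of H: -1.2361, 3.2361.
Eigenvalues have mixed signs, so H is indefinite -> x* is a saddle point.

saddle


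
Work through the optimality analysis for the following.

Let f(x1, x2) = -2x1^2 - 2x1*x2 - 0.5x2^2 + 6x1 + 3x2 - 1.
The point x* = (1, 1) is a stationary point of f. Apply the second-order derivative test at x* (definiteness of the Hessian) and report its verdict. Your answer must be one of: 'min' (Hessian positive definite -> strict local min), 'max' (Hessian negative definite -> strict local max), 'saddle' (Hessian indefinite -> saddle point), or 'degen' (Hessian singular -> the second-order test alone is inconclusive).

Compute the Hessian H = grad^2 f:
  H = [[-4, -2], [-2, -1]]
Verify stationarity: grad f(x*) = H x* + g = (0, 0).
Eigenvalues of H: -5, 0.
H has a zero eigenvalue (singular; negative semidefinite but not definite), so H is neither positive definite, negative definite, nor indefinite. The second-order test alone is inconclusive -> degen.
(Indeed, f is constant along the null direction of H through x*, so x* is not a strict local extremum.)

degen


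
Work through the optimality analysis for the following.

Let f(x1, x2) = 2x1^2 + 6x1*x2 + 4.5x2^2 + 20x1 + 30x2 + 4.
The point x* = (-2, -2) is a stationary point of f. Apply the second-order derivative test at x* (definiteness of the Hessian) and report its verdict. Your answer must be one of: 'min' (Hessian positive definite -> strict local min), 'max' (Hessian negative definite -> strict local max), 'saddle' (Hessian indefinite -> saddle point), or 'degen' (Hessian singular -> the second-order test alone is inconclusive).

Compute the Hessian H = grad^2 f:
  H = [[4, 6], [6, 9]]
Verify stationarity: grad f(x*) = H x* + g = (0, 0).
Eigenvalues of H: 0, 13.
H has a zero eigenvalue (singular; positive semidefinite but not definite), so H is neither positive definite, negative definite, nor indefinite. The second-order test alone is inconclusive -> degen.
(Indeed, f is constant along the null direction of H through x*, so x* is not a strict local extremum.)

degen


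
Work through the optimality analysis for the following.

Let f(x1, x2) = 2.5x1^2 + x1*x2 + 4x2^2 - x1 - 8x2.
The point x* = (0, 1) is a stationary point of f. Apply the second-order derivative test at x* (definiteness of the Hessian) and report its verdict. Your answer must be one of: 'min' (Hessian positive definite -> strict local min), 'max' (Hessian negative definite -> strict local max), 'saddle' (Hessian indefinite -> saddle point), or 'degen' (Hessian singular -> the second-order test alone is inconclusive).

Compute the Hessian H = grad^2 f:
  H = [[5, 1], [1, 8]]
Verify stationarity: grad f(x*) = H x* + g = (0, 0).
Eigenvalues of H: 4.6972, 8.3028.
Both eigenvalues > 0, so H is positive definite -> x* is a strict local min.

min


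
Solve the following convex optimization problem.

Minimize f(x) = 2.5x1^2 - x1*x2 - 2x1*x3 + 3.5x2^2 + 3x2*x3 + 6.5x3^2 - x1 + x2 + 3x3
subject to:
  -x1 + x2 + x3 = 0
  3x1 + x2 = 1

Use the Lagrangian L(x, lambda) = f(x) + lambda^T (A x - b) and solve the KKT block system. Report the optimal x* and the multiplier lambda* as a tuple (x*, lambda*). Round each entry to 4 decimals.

Form the Lagrangian:
  L(x, lambda) = (1/2) x^T Q x + c^T x + lambda^T (A x - b)
Stationarity (grad_x L = 0): Q x + c + A^T lambda = 0.
Primal feasibility: A x = b.

This gives the KKT block system:
  [ Q   A^T ] [ x     ]   [-c ]
  [ A    0  ] [ lambda ] = [ b ]

Solving the linear system:
  x*      = (0.2216, 0.3351, -0.1134)
  lambda* = (-2.0876, -0.6959)
  f(x*)   = 0.2345

x* = (0.2216, 0.3351, -0.1134), lambda* = (-2.0876, -0.6959)


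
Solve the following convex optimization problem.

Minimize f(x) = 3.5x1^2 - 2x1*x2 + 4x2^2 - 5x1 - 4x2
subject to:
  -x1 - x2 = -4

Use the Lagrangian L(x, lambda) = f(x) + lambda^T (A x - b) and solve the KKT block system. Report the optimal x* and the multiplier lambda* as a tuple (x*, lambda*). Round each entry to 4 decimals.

Form the Lagrangian:
  L(x, lambda) = (1/2) x^T Q x + c^T x + lambda^T (A x - b)
Stationarity (grad_x L = 0): Q x + c + A^T lambda = 0.
Primal feasibility: A x = b.

This gives the KKT block system:
  [ Q   A^T ] [ x     ]   [-c ]
  [ A    0  ] [ lambda ] = [ b ]

Solving the linear system:
  x*      = (2.1579, 1.8421)
  lambda* = (6.4211)
  f(x*)   = 3.7632

x* = (2.1579, 1.8421), lambda* = (6.4211)


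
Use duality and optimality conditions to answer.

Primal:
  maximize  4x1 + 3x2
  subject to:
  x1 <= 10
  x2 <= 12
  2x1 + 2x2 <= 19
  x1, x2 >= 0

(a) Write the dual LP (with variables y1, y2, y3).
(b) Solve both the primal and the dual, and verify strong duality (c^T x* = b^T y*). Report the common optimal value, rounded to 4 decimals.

The standard primal-dual pair for 'max c^T x s.t. A x <= b, x >= 0' is:
  Dual:  min b^T y  s.t.  A^T y >= c,  y >= 0.

So the dual LP is:
  minimize  10y1 + 12y2 + 19y3
  subject to:
    y1 + 2y3 >= 4
    y2 + 2y3 >= 3
    y1, y2, y3 >= 0

Solving the primal: x* = (9.5, 0).
  primal value c^T x* = 38.
Solving the dual: y* = (0, 0, 2).
  dual value b^T y* = 38.
Strong duality: c^T x* = b^T y*. Confirmed.

38


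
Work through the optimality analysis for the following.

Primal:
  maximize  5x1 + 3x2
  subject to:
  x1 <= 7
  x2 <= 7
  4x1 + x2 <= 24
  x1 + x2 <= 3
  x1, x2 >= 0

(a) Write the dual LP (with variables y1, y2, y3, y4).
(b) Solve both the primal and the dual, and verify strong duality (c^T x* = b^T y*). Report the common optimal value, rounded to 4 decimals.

The standard primal-dual pair for 'max c^T x s.t. A x <= b, x >= 0' is:
  Dual:  min b^T y  s.t.  A^T y >= c,  y >= 0.

So the dual LP is:
  minimize  7y1 + 7y2 + 24y3 + 3y4
  subject to:
    y1 + 4y3 + y4 >= 5
    y2 + y3 + y4 >= 3
    y1, y2, y3, y4 >= 0

Solving the primal: x* = (3, 0).
  primal value c^T x* = 15.
Solving the dual: y* = (0, 0, 0, 5).
  dual value b^T y* = 15.
Strong duality: c^T x* = b^T y*. Confirmed.

15


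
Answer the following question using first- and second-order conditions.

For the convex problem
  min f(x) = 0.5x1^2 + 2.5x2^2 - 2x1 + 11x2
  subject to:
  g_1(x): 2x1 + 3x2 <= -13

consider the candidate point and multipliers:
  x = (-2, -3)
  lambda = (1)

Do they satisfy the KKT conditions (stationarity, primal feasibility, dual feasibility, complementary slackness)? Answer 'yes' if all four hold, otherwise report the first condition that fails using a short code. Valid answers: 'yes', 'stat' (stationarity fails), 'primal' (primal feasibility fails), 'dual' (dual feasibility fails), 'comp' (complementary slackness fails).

Gradient of f: grad f(x) = Q x + c = (-4, -4)
Constraint values g_i(x) = a_i^T x - b_i:
  g_1((-2, -3)) = 0
Stationarity residual: grad f(x) + sum_i lambda_i a_i = (-2, -1)
  -> stationarity FAILS
Primal feasibility (all g_i <= 0): OK
Dual feasibility (all lambda_i >= 0): OK
Complementary slackness (lambda_i * g_i(x) = 0 for all i): OK

Verdict: the first failing condition is stationarity -> stat.

stat


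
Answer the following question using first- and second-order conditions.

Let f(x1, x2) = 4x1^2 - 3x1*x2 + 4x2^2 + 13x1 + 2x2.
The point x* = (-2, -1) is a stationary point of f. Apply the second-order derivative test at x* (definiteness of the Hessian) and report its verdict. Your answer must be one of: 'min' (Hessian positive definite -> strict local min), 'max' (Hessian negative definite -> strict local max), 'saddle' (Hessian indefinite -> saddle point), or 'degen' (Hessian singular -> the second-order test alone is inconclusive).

Compute the Hessian H = grad^2 f:
  H = [[8, -3], [-3, 8]]
Verify stationarity: grad f(x*) = H x* + g = (0, 0).
Eigenvalues of H: 5, 11.
Both eigenvalues > 0, so H is positive definite -> x* is a strict local min.

min


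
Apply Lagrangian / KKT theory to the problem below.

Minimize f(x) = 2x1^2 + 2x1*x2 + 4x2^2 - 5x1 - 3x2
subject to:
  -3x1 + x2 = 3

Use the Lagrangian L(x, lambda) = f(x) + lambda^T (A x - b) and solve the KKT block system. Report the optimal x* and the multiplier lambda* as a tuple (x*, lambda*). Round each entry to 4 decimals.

Form the Lagrangian:
  L(x, lambda) = (1/2) x^T Q x + c^T x + lambda^T (A x - b)
Stationarity (grad_x L = 0): Q x + c + A^T lambda = 0.
Primal feasibility: A x = b.

This gives the KKT block system:
  [ Q   A^T ] [ x     ]   [-c ]
  [ A    0  ] [ lambda ] = [ b ]

Solving the linear system:
  x*      = (-0.7273, 0.8182)
  lambda* = (-2.0909)
  f(x*)   = 3.7273

x* = (-0.7273, 0.8182), lambda* = (-2.0909)


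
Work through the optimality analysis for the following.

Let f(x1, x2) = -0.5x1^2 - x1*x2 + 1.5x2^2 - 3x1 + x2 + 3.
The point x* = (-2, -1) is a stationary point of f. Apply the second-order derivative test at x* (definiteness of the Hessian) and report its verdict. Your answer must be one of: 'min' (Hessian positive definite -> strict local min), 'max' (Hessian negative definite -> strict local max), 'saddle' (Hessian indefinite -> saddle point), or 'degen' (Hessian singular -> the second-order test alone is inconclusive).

Compute the Hessian H = grad^2 f:
  H = [[-1, -1], [-1, 3]]
Verify stationarity: grad f(x*) = H x* + g = (0, 0).
Eigenvalues of H: -1.2361, 3.2361.
Eigenvalues have mixed signs, so H is indefinite -> x* is a saddle point.

saddle


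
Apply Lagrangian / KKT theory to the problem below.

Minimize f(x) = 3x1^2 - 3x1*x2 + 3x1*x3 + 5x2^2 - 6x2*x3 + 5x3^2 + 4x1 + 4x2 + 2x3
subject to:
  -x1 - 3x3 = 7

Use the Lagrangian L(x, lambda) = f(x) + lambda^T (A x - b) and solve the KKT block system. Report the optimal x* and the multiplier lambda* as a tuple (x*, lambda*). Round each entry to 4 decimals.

Form the Lagrangian:
  L(x, lambda) = (1/2) x^T Q x + c^T x + lambda^T (A x - b)
Stationarity (grad_x L = 0): Q x + c + A^T lambda = 0.
Primal feasibility: A x = b.

This gives the KKT block system:
  [ Q   A^T ] [ x     ]   [-c ]
  [ A    0  ] [ lambda ] = [ b ]

Solving the linear system:
  x*      = (-1.1796, -1.918, -1.9401)
  lambda* = (-3.1441)
  f(x*)   = 2.8692

x* = (-1.1796, -1.918, -1.9401), lambda* = (-3.1441)


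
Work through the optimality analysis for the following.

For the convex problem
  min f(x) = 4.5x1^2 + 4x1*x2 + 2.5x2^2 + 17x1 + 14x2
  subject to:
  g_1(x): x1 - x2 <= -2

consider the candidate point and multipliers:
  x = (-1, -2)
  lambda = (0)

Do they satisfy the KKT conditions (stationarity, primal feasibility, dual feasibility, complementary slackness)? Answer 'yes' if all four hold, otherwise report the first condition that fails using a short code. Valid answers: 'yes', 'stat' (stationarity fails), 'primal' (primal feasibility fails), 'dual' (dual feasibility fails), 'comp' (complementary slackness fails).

Gradient of f: grad f(x) = Q x + c = (0, 0)
Constraint values g_i(x) = a_i^T x - b_i:
  g_1((-1, -2)) = 3
Stationarity residual: grad f(x) + sum_i lambda_i a_i = (0, 0)
  -> stationarity OK
Primal feasibility (all g_i <= 0): FAILS
Dual feasibility (all lambda_i >= 0): OK
Complementary slackness (lambda_i * g_i(x) = 0 for all i): OK

Verdict: the first failing condition is primal_feasibility -> primal.

primal


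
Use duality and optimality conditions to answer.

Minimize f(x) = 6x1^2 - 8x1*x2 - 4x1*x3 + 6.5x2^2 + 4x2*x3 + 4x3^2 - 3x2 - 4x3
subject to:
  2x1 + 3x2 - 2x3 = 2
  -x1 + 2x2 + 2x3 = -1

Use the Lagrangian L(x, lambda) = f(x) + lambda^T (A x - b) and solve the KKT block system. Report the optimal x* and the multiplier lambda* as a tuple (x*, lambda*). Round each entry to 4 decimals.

Form the Lagrangian:
  L(x, lambda) = (1/2) x^T Q x + c^T x + lambda^T (A x - b)
Stationarity (grad_x L = 0): Q x + c + A^T lambda = 0.
Primal feasibility: A x = b.

This gives the KKT block system:
  [ Q   A^T ] [ x     ]   [-c ]
  [ A    0  ] [ lambda ] = [ b ]

Solving the linear system:
  x*      = (0.3344, 0.1331, -0.4659)
  lambda* = (-0.5449, 3.7214)
  f(x*)   = 3.1378

x* = (0.3344, 0.1331, -0.4659), lambda* = (-0.5449, 3.7214)


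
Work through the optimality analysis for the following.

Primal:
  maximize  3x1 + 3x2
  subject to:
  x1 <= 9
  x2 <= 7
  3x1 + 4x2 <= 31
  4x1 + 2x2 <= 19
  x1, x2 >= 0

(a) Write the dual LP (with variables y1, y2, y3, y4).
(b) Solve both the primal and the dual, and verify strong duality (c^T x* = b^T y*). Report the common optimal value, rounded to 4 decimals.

The standard primal-dual pair for 'max c^T x s.t. A x <= b, x >= 0' is:
  Dual:  min b^T y  s.t.  A^T y >= c,  y >= 0.

So the dual LP is:
  minimize  9y1 + 7y2 + 31y3 + 19y4
  subject to:
    y1 + 3y3 + 4y4 >= 3
    y2 + 4y3 + 2y4 >= 3
    y1, y2, y3, y4 >= 0

Solving the primal: x* = (1.4, 6.7).
  primal value c^T x* = 24.3.
Solving the dual: y* = (0, 0, 0.6, 0.3).
  dual value b^T y* = 24.3.
Strong duality: c^T x* = b^T y*. Confirmed.

24.3


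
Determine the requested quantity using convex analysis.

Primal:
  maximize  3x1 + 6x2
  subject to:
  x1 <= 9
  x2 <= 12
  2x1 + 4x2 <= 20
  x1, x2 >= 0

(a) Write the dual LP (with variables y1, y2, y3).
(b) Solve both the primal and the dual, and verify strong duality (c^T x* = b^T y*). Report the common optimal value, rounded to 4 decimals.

The standard primal-dual pair for 'max c^T x s.t. A x <= b, x >= 0' is:
  Dual:  min b^T y  s.t.  A^T y >= c,  y >= 0.

So the dual LP is:
  minimize  9y1 + 12y2 + 20y3
  subject to:
    y1 + 2y3 >= 3
    y2 + 4y3 >= 6
    y1, y2, y3 >= 0

Solving the primal: x* = (0, 5).
  primal value c^T x* = 30.
Solving the dual: y* = (0, 0, 1.5).
  dual value b^T y* = 30.
Strong duality: c^T x* = b^T y*. Confirmed.

30


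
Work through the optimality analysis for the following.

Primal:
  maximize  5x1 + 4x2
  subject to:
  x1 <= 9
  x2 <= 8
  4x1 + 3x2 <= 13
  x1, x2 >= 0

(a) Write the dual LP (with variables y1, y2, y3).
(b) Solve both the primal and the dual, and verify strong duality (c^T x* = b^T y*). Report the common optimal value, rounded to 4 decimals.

The standard primal-dual pair for 'max c^T x s.t. A x <= b, x >= 0' is:
  Dual:  min b^T y  s.t.  A^T y >= c,  y >= 0.

So the dual LP is:
  minimize  9y1 + 8y2 + 13y3
  subject to:
    y1 + 4y3 >= 5
    y2 + 3y3 >= 4
    y1, y2, y3 >= 0

Solving the primal: x* = (0, 4.3333).
  primal value c^T x* = 17.3333.
Solving the dual: y* = (0, 0, 1.3333).
  dual value b^T y* = 17.3333.
Strong duality: c^T x* = b^T y*. Confirmed.

17.3333


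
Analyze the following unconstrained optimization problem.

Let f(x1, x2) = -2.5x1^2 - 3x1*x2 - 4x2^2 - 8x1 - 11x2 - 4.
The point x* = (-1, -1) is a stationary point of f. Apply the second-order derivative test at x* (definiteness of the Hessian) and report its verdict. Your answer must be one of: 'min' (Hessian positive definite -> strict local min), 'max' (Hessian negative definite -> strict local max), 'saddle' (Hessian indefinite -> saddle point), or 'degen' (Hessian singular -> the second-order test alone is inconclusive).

Compute the Hessian H = grad^2 f:
  H = [[-5, -3], [-3, -8]]
Verify stationarity: grad f(x*) = H x* + g = (0, 0).
Eigenvalues of H: -9.8541, -3.1459.
Both eigenvalues < 0, so H is negative definite -> x* is a strict local max.

max


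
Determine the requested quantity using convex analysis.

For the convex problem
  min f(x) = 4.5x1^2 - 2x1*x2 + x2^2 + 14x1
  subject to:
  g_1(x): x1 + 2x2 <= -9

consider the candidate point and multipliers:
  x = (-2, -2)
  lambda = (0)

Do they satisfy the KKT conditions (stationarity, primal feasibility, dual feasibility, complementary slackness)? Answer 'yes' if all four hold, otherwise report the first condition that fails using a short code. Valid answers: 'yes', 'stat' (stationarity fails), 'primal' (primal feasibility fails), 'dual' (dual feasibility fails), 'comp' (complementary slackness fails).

Gradient of f: grad f(x) = Q x + c = (0, 0)
Constraint values g_i(x) = a_i^T x - b_i:
  g_1((-2, -2)) = 3
Stationarity residual: grad f(x) + sum_i lambda_i a_i = (0, 0)
  -> stationarity OK
Primal feasibility (all g_i <= 0): FAILS
Dual feasibility (all lambda_i >= 0): OK
Complementary slackness (lambda_i * g_i(x) = 0 for all i): OK

Verdict: the first failing condition is primal_feasibility -> primal.

primal


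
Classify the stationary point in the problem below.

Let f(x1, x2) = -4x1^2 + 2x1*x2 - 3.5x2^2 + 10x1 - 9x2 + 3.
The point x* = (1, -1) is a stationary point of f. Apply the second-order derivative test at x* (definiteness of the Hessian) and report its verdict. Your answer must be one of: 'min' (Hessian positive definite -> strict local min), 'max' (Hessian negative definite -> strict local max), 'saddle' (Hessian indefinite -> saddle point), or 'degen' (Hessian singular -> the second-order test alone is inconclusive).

Compute the Hessian H = grad^2 f:
  H = [[-8, 2], [2, -7]]
Verify stationarity: grad f(x*) = H x* + g = (0, 0).
Eigenvalues of H: -9.5616, -5.4384.
Both eigenvalues < 0, so H is negative definite -> x* is a strict local max.

max


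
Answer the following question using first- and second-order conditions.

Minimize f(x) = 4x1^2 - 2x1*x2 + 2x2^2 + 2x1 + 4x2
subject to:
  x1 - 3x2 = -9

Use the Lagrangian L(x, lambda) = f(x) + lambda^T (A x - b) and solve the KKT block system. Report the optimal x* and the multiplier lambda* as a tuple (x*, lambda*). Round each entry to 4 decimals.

Form the Lagrangian:
  L(x, lambda) = (1/2) x^T Q x + c^T x + lambda^T (A x - b)
Stationarity (grad_x L = 0): Q x + c + A^T lambda = 0.
Primal feasibility: A x = b.

This gives the KKT block system:
  [ Q   A^T ] [ x     ]   [-c ]
  [ A    0  ] [ lambda ] = [ b ]

Solving the linear system:
  x*      = (-0.1875, 2.9375)
  lambda* = (5.375)
  f(x*)   = 29.875

x* = (-0.1875, 2.9375), lambda* = (5.375)


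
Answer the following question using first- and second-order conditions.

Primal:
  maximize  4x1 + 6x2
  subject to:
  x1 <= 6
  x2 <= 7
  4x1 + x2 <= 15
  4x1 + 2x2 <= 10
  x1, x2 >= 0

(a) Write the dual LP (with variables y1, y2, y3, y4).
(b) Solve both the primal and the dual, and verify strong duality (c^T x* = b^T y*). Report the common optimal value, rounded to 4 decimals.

The standard primal-dual pair for 'max c^T x s.t. A x <= b, x >= 0' is:
  Dual:  min b^T y  s.t.  A^T y >= c,  y >= 0.

So the dual LP is:
  minimize  6y1 + 7y2 + 15y3 + 10y4
  subject to:
    y1 + 4y3 + 4y4 >= 4
    y2 + y3 + 2y4 >= 6
    y1, y2, y3, y4 >= 0

Solving the primal: x* = (0, 5).
  primal value c^T x* = 30.
Solving the dual: y* = (0, 0, 0, 3).
  dual value b^T y* = 30.
Strong duality: c^T x* = b^T y*. Confirmed.

30


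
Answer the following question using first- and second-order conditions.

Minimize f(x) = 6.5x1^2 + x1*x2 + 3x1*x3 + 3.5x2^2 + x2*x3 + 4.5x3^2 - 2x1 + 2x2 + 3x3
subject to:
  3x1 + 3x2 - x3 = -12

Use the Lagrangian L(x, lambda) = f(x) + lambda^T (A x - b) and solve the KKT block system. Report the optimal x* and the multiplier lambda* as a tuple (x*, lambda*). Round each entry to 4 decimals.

Form the Lagrangian:
  L(x, lambda) = (1/2) x^T Q x + c^T x + lambda^T (A x - b)
Stationarity (grad_x L = 0): Q x + c + A^T lambda = 0.
Primal feasibility: A x = b.

This gives the KKT block system:
  [ Q   A^T ] [ x     ]   [-c ]
  [ A    0  ] [ lambda ] = [ b ]

Solving the linear system:
  x*      = (-1.1111, -2.5804, 0.9255)
  lambda* = (5.4161)
  f(x*)   = 32.4155

x* = (-1.1111, -2.5804, 0.9255), lambda* = (5.4161)


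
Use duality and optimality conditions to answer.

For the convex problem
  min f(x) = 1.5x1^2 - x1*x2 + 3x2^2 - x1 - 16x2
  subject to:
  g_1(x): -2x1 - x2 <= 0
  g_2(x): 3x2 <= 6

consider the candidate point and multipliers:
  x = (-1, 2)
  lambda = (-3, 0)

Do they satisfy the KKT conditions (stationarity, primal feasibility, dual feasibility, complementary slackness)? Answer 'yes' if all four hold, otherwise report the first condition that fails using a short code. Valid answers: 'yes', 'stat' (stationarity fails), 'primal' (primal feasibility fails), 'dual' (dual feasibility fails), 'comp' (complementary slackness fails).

Gradient of f: grad f(x) = Q x + c = (-6, -3)
Constraint values g_i(x) = a_i^T x - b_i:
  g_1((-1, 2)) = 0
  g_2((-1, 2)) = 0
Stationarity residual: grad f(x) + sum_i lambda_i a_i = (0, 0)
  -> stationarity OK
Primal feasibility (all g_i <= 0): OK
Dual feasibility (all lambda_i >= 0): FAILS
Complementary slackness (lambda_i * g_i(x) = 0 for all i): OK

Verdict: the first failing condition is dual_feasibility -> dual.

dual


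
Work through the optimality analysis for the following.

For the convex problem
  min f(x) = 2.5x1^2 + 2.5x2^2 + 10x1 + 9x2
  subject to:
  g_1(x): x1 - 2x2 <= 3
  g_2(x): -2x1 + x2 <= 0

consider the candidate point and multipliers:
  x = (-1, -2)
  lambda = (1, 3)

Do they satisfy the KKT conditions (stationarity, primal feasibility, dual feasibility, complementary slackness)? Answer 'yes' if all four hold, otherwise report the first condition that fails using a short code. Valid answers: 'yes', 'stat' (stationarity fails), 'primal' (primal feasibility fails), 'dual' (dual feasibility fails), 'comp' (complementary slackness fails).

Gradient of f: grad f(x) = Q x + c = (5, -1)
Constraint values g_i(x) = a_i^T x - b_i:
  g_1((-1, -2)) = 0
  g_2((-1, -2)) = 0
Stationarity residual: grad f(x) + sum_i lambda_i a_i = (0, 0)
  -> stationarity OK
Primal feasibility (all g_i <= 0): OK
Dual feasibility (all lambda_i >= 0): OK
Complementary slackness (lambda_i * g_i(x) = 0 for all i): OK

Verdict: yes, KKT holds.

yes


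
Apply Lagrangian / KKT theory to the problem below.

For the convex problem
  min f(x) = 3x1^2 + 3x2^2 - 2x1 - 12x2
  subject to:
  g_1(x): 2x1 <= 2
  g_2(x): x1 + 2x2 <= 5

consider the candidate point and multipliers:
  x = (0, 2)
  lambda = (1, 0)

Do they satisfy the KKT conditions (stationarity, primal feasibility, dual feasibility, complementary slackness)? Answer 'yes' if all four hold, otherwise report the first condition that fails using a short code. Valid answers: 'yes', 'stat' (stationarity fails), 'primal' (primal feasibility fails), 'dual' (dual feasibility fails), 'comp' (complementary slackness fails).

Gradient of f: grad f(x) = Q x + c = (-2, 0)
Constraint values g_i(x) = a_i^T x - b_i:
  g_1((0, 2)) = -2
  g_2((0, 2)) = -1
Stationarity residual: grad f(x) + sum_i lambda_i a_i = (0, 0)
  -> stationarity OK
Primal feasibility (all g_i <= 0): OK
Dual feasibility (all lambda_i >= 0): OK
Complementary slackness (lambda_i * g_i(x) = 0 for all i): FAILS

Verdict: the first failing condition is complementary_slackness -> comp.

comp


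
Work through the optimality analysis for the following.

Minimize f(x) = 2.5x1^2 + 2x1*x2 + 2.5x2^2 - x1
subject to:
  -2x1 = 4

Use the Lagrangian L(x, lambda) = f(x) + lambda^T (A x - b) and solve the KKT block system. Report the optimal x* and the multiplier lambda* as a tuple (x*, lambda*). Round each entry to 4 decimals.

Form the Lagrangian:
  L(x, lambda) = (1/2) x^T Q x + c^T x + lambda^T (A x - b)
Stationarity (grad_x L = 0): Q x + c + A^T lambda = 0.
Primal feasibility: A x = b.

This gives the KKT block system:
  [ Q   A^T ] [ x     ]   [-c ]
  [ A    0  ] [ lambda ] = [ b ]

Solving the linear system:
  x*      = (-2, 0.8)
  lambda* = (-4.7)
  f(x*)   = 10.4

x* = (-2, 0.8), lambda* = (-4.7)


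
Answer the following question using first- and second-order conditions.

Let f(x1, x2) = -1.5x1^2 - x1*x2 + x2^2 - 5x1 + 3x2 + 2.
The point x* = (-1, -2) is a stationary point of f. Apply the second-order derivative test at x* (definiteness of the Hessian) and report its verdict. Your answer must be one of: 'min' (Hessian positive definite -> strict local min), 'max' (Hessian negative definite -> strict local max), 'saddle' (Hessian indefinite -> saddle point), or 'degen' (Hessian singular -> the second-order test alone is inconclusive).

Compute the Hessian H = grad^2 f:
  H = [[-3, -1], [-1, 2]]
Verify stationarity: grad f(x*) = H x* + g = (0, 0).
Eigenvalues of H: -3.1926, 2.1926.
Eigenvalues have mixed signs, so H is indefinite -> x* is a saddle point.

saddle


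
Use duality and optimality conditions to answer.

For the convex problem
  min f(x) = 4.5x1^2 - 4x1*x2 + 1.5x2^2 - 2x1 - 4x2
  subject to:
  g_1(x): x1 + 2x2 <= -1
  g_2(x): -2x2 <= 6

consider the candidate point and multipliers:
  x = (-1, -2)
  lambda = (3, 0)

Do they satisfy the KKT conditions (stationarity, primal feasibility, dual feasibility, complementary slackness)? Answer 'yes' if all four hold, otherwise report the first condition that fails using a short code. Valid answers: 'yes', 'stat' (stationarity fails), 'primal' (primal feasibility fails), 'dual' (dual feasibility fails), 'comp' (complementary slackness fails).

Gradient of f: grad f(x) = Q x + c = (-3, -6)
Constraint values g_i(x) = a_i^T x - b_i:
  g_1((-1, -2)) = -4
  g_2((-1, -2)) = -2
Stationarity residual: grad f(x) + sum_i lambda_i a_i = (0, 0)
  -> stationarity OK
Primal feasibility (all g_i <= 0): OK
Dual feasibility (all lambda_i >= 0): OK
Complementary slackness (lambda_i * g_i(x) = 0 for all i): FAILS

Verdict: the first failing condition is complementary_slackness -> comp.

comp
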